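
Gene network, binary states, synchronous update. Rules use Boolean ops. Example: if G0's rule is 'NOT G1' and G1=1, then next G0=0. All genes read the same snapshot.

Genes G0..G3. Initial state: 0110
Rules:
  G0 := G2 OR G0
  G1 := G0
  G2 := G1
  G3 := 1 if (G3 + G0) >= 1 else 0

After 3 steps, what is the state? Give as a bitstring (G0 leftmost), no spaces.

Step 1: G0=G2|G0=1|0=1 G1=G0=0 G2=G1=1 G3=(0+0>=1)=0 -> 1010
Step 2: G0=G2|G0=1|1=1 G1=G0=1 G2=G1=0 G3=(0+1>=1)=1 -> 1101
Step 3: G0=G2|G0=0|1=1 G1=G0=1 G2=G1=1 G3=(1+1>=1)=1 -> 1111

1111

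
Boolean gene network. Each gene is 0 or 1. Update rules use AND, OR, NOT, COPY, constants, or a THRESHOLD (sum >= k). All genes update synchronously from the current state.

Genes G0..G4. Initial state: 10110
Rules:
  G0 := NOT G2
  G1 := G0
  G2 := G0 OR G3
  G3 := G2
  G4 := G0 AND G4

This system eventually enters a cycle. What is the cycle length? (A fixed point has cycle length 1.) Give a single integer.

Step 0: 10110
Step 1: G0=NOT G2=NOT 1=0 G1=G0=1 G2=G0|G3=1|1=1 G3=G2=1 G4=G0&G4=1&0=0 -> 01110
Step 2: G0=NOT G2=NOT 1=0 G1=G0=0 G2=G0|G3=0|1=1 G3=G2=1 G4=G0&G4=0&0=0 -> 00110
Step 3: G0=NOT G2=NOT 1=0 G1=G0=0 G2=G0|G3=0|1=1 G3=G2=1 G4=G0&G4=0&0=0 -> 00110
State from step 3 equals state from step 2 -> cycle length 1

Answer: 1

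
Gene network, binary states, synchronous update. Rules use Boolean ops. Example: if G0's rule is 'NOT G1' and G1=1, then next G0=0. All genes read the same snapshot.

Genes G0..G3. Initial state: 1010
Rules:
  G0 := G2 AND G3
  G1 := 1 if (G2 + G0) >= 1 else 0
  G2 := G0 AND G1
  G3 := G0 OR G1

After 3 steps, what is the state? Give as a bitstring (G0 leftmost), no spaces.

Step 1: G0=G2&G3=1&0=0 G1=(1+1>=1)=1 G2=G0&G1=1&0=0 G3=G0|G1=1|0=1 -> 0101
Step 2: G0=G2&G3=0&1=0 G1=(0+0>=1)=0 G2=G0&G1=0&1=0 G3=G0|G1=0|1=1 -> 0001
Step 3: G0=G2&G3=0&1=0 G1=(0+0>=1)=0 G2=G0&G1=0&0=0 G3=G0|G1=0|0=0 -> 0000

0000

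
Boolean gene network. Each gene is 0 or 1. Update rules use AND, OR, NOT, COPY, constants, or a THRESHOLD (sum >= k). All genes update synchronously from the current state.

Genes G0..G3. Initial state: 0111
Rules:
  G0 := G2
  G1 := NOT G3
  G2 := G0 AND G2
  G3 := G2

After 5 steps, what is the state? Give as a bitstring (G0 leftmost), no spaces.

Step 1: G0=G2=1 G1=NOT G3=NOT 1=0 G2=G0&G2=0&1=0 G3=G2=1 -> 1001
Step 2: G0=G2=0 G1=NOT G3=NOT 1=0 G2=G0&G2=1&0=0 G3=G2=0 -> 0000
Step 3: G0=G2=0 G1=NOT G3=NOT 0=1 G2=G0&G2=0&0=0 G3=G2=0 -> 0100
Step 4: G0=G2=0 G1=NOT G3=NOT 0=1 G2=G0&G2=0&0=0 G3=G2=0 -> 0100
Step 5: G0=G2=0 G1=NOT G3=NOT 0=1 G2=G0&G2=0&0=0 G3=G2=0 -> 0100

0100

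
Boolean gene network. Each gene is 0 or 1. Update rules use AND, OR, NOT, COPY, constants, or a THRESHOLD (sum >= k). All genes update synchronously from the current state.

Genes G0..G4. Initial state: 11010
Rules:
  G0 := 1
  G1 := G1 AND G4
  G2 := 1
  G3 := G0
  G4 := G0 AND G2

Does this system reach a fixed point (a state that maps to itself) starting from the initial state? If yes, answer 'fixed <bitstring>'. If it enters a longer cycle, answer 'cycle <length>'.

Answer: fixed 10111

Derivation:
Step 0: 11010
Step 1: G0=1(const) G1=G1&G4=1&0=0 G2=1(const) G3=G0=1 G4=G0&G2=1&0=0 -> 10110
Step 2: G0=1(const) G1=G1&G4=0&0=0 G2=1(const) G3=G0=1 G4=G0&G2=1&1=1 -> 10111
Step 3: G0=1(const) G1=G1&G4=0&1=0 G2=1(const) G3=G0=1 G4=G0&G2=1&1=1 -> 10111
Fixed point reached at step 2: 10111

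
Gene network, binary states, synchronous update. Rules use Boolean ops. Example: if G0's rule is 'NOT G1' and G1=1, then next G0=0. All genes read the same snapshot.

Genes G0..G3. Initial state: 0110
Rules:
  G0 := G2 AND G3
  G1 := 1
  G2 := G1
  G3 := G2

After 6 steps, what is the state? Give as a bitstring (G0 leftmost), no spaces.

Step 1: G0=G2&G3=1&0=0 G1=1(const) G2=G1=1 G3=G2=1 -> 0111
Step 2: G0=G2&G3=1&1=1 G1=1(const) G2=G1=1 G3=G2=1 -> 1111
Step 3: G0=G2&G3=1&1=1 G1=1(const) G2=G1=1 G3=G2=1 -> 1111
Step 4: G0=G2&G3=1&1=1 G1=1(const) G2=G1=1 G3=G2=1 -> 1111
Step 5: G0=G2&G3=1&1=1 G1=1(const) G2=G1=1 G3=G2=1 -> 1111
Step 6: G0=G2&G3=1&1=1 G1=1(const) G2=G1=1 G3=G2=1 -> 1111

1111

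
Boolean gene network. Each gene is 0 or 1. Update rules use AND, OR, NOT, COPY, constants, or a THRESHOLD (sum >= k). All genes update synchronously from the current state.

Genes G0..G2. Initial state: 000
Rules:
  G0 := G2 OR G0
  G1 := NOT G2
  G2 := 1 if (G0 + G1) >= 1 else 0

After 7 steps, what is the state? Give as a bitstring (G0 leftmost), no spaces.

Step 1: G0=G2|G0=0|0=0 G1=NOT G2=NOT 0=1 G2=(0+0>=1)=0 -> 010
Step 2: G0=G2|G0=0|0=0 G1=NOT G2=NOT 0=1 G2=(0+1>=1)=1 -> 011
Step 3: G0=G2|G0=1|0=1 G1=NOT G2=NOT 1=0 G2=(0+1>=1)=1 -> 101
Step 4: G0=G2|G0=1|1=1 G1=NOT G2=NOT 1=0 G2=(1+0>=1)=1 -> 101
Step 5: G0=G2|G0=1|1=1 G1=NOT G2=NOT 1=0 G2=(1+0>=1)=1 -> 101
Step 6: G0=G2|G0=1|1=1 G1=NOT G2=NOT 1=0 G2=(1+0>=1)=1 -> 101
Step 7: G0=G2|G0=1|1=1 G1=NOT G2=NOT 1=0 G2=(1+0>=1)=1 -> 101

101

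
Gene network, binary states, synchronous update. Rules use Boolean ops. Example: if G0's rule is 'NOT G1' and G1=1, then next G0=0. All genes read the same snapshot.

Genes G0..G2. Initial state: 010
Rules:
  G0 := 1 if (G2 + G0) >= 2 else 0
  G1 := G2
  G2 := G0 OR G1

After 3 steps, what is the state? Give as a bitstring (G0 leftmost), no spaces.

Step 1: G0=(0+0>=2)=0 G1=G2=0 G2=G0|G1=0|1=1 -> 001
Step 2: G0=(1+0>=2)=0 G1=G2=1 G2=G0|G1=0|0=0 -> 010
Step 3: G0=(0+0>=2)=0 G1=G2=0 G2=G0|G1=0|1=1 -> 001

001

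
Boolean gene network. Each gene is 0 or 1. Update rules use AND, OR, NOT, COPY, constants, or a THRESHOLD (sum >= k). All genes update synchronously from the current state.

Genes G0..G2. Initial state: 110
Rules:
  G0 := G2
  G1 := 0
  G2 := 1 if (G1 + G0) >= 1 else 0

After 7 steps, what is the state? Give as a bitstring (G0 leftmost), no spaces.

Step 1: G0=G2=0 G1=0(const) G2=(1+1>=1)=1 -> 001
Step 2: G0=G2=1 G1=0(const) G2=(0+0>=1)=0 -> 100
Step 3: G0=G2=0 G1=0(const) G2=(0+1>=1)=1 -> 001
Step 4: G0=G2=1 G1=0(const) G2=(0+0>=1)=0 -> 100
Step 5: G0=G2=0 G1=0(const) G2=(0+1>=1)=1 -> 001
Step 6: G0=G2=1 G1=0(const) G2=(0+0>=1)=0 -> 100
Step 7: G0=G2=0 G1=0(const) G2=(0+1>=1)=1 -> 001

001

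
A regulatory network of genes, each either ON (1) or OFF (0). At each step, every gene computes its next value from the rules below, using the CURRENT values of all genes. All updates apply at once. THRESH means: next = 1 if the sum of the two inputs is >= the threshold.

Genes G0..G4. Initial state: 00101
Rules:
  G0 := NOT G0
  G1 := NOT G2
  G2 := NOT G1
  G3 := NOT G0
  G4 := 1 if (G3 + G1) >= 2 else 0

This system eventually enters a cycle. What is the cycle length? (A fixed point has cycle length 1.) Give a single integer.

Answer: 2

Derivation:
Step 0: 00101
Step 1: G0=NOT G0=NOT 0=1 G1=NOT G2=NOT 1=0 G2=NOT G1=NOT 0=1 G3=NOT G0=NOT 0=1 G4=(0+0>=2)=0 -> 10110
Step 2: G0=NOT G0=NOT 1=0 G1=NOT G2=NOT 1=0 G2=NOT G1=NOT 0=1 G3=NOT G0=NOT 1=0 G4=(1+0>=2)=0 -> 00100
Step 3: G0=NOT G0=NOT 0=1 G1=NOT G2=NOT 1=0 G2=NOT G1=NOT 0=1 G3=NOT G0=NOT 0=1 G4=(0+0>=2)=0 -> 10110
State from step 3 equals state from step 1 -> cycle length 2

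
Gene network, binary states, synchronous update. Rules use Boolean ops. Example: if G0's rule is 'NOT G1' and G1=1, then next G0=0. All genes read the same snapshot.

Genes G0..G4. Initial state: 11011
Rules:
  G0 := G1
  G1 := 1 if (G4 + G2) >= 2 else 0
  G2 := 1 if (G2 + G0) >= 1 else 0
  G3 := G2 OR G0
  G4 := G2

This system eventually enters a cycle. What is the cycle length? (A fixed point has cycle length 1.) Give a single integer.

Answer: 1

Derivation:
Step 0: 11011
Step 1: G0=G1=1 G1=(1+0>=2)=0 G2=(0+1>=1)=1 G3=G2|G0=0|1=1 G4=G2=0 -> 10110
Step 2: G0=G1=0 G1=(0+1>=2)=0 G2=(1+1>=1)=1 G3=G2|G0=1|1=1 G4=G2=1 -> 00111
Step 3: G0=G1=0 G1=(1+1>=2)=1 G2=(1+0>=1)=1 G3=G2|G0=1|0=1 G4=G2=1 -> 01111
Step 4: G0=G1=1 G1=(1+1>=2)=1 G2=(1+0>=1)=1 G3=G2|G0=1|0=1 G4=G2=1 -> 11111
Step 5: G0=G1=1 G1=(1+1>=2)=1 G2=(1+1>=1)=1 G3=G2|G0=1|1=1 G4=G2=1 -> 11111
State from step 5 equals state from step 4 -> cycle length 1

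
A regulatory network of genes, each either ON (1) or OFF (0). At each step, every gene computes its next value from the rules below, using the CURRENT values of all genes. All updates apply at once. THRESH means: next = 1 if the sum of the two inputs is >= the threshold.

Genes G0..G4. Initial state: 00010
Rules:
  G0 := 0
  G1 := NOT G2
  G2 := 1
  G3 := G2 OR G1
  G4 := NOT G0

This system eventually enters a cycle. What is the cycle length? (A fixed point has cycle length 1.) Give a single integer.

Step 0: 00010
Step 1: G0=0(const) G1=NOT G2=NOT 0=1 G2=1(const) G3=G2|G1=0|0=0 G4=NOT G0=NOT 0=1 -> 01101
Step 2: G0=0(const) G1=NOT G2=NOT 1=0 G2=1(const) G3=G2|G1=1|1=1 G4=NOT G0=NOT 0=1 -> 00111
Step 3: G0=0(const) G1=NOT G2=NOT 1=0 G2=1(const) G3=G2|G1=1|0=1 G4=NOT G0=NOT 0=1 -> 00111
State from step 3 equals state from step 2 -> cycle length 1

Answer: 1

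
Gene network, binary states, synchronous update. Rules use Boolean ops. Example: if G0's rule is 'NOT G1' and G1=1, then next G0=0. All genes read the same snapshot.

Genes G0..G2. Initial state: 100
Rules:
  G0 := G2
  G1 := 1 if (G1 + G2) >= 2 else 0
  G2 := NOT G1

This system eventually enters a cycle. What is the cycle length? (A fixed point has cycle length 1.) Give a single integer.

Step 0: 100
Step 1: G0=G2=0 G1=(0+0>=2)=0 G2=NOT G1=NOT 0=1 -> 001
Step 2: G0=G2=1 G1=(0+1>=2)=0 G2=NOT G1=NOT 0=1 -> 101
Step 3: G0=G2=1 G1=(0+1>=2)=0 G2=NOT G1=NOT 0=1 -> 101
State from step 3 equals state from step 2 -> cycle length 1

Answer: 1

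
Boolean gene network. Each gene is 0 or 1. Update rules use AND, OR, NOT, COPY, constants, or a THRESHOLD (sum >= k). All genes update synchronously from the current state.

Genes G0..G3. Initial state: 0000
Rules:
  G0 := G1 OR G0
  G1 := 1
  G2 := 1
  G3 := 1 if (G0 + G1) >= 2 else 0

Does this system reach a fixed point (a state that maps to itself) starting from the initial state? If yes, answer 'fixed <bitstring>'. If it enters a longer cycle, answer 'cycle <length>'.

Step 0: 0000
Step 1: G0=G1|G0=0|0=0 G1=1(const) G2=1(const) G3=(0+0>=2)=0 -> 0110
Step 2: G0=G1|G0=1|0=1 G1=1(const) G2=1(const) G3=(0+1>=2)=0 -> 1110
Step 3: G0=G1|G0=1|1=1 G1=1(const) G2=1(const) G3=(1+1>=2)=1 -> 1111
Step 4: G0=G1|G0=1|1=1 G1=1(const) G2=1(const) G3=(1+1>=2)=1 -> 1111
Fixed point reached at step 3: 1111

Answer: fixed 1111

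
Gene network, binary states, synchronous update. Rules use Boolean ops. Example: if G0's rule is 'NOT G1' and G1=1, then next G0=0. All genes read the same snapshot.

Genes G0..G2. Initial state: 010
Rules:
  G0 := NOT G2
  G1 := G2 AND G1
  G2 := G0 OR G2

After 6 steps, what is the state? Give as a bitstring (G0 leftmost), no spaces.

Step 1: G0=NOT G2=NOT 0=1 G1=G2&G1=0&1=0 G2=G0|G2=0|0=0 -> 100
Step 2: G0=NOT G2=NOT 0=1 G1=G2&G1=0&0=0 G2=G0|G2=1|0=1 -> 101
Step 3: G0=NOT G2=NOT 1=0 G1=G2&G1=1&0=0 G2=G0|G2=1|1=1 -> 001
Step 4: G0=NOT G2=NOT 1=0 G1=G2&G1=1&0=0 G2=G0|G2=0|1=1 -> 001
Step 5: G0=NOT G2=NOT 1=0 G1=G2&G1=1&0=0 G2=G0|G2=0|1=1 -> 001
Step 6: G0=NOT G2=NOT 1=0 G1=G2&G1=1&0=0 G2=G0|G2=0|1=1 -> 001

001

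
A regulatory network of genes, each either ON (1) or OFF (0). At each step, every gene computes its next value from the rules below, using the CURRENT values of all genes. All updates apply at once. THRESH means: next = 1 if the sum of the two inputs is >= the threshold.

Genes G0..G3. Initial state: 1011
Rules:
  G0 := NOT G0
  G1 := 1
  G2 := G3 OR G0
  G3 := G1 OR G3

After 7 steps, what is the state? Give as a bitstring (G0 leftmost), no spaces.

Step 1: G0=NOT G0=NOT 1=0 G1=1(const) G2=G3|G0=1|1=1 G3=G1|G3=0|1=1 -> 0111
Step 2: G0=NOT G0=NOT 0=1 G1=1(const) G2=G3|G0=1|0=1 G3=G1|G3=1|1=1 -> 1111
Step 3: G0=NOT G0=NOT 1=0 G1=1(const) G2=G3|G0=1|1=1 G3=G1|G3=1|1=1 -> 0111
Step 4: G0=NOT G0=NOT 0=1 G1=1(const) G2=G3|G0=1|0=1 G3=G1|G3=1|1=1 -> 1111
Step 5: G0=NOT G0=NOT 1=0 G1=1(const) G2=G3|G0=1|1=1 G3=G1|G3=1|1=1 -> 0111
Step 6: G0=NOT G0=NOT 0=1 G1=1(const) G2=G3|G0=1|0=1 G3=G1|G3=1|1=1 -> 1111
Step 7: G0=NOT G0=NOT 1=0 G1=1(const) G2=G3|G0=1|1=1 G3=G1|G3=1|1=1 -> 0111

0111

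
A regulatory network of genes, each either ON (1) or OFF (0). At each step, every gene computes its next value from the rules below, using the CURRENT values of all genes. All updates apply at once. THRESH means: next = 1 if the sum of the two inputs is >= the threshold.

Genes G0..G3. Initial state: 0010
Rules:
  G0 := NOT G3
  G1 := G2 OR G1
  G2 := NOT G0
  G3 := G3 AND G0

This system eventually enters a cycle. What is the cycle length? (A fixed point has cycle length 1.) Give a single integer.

Answer: 1

Derivation:
Step 0: 0010
Step 1: G0=NOT G3=NOT 0=1 G1=G2|G1=1|0=1 G2=NOT G0=NOT 0=1 G3=G3&G0=0&0=0 -> 1110
Step 2: G0=NOT G3=NOT 0=1 G1=G2|G1=1|1=1 G2=NOT G0=NOT 1=0 G3=G3&G0=0&1=0 -> 1100
Step 3: G0=NOT G3=NOT 0=1 G1=G2|G1=0|1=1 G2=NOT G0=NOT 1=0 G3=G3&G0=0&1=0 -> 1100
State from step 3 equals state from step 2 -> cycle length 1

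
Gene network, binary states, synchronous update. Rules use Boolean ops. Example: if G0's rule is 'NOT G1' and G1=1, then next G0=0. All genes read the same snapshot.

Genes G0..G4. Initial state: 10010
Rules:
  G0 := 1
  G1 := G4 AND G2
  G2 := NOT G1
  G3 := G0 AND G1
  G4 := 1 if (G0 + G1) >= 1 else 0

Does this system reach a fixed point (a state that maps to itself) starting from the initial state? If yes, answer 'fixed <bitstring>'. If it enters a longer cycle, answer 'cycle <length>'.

Answer: cycle 4

Derivation:
Step 0: 10010
Step 1: G0=1(const) G1=G4&G2=0&0=0 G2=NOT G1=NOT 0=1 G3=G0&G1=1&0=0 G4=(1+0>=1)=1 -> 10101
Step 2: G0=1(const) G1=G4&G2=1&1=1 G2=NOT G1=NOT 0=1 G3=G0&G1=1&0=0 G4=(1+0>=1)=1 -> 11101
Step 3: G0=1(const) G1=G4&G2=1&1=1 G2=NOT G1=NOT 1=0 G3=G0&G1=1&1=1 G4=(1+1>=1)=1 -> 11011
Step 4: G0=1(const) G1=G4&G2=1&0=0 G2=NOT G1=NOT 1=0 G3=G0&G1=1&1=1 G4=(1+1>=1)=1 -> 10011
Step 5: G0=1(const) G1=G4&G2=1&0=0 G2=NOT G1=NOT 0=1 G3=G0&G1=1&0=0 G4=(1+0>=1)=1 -> 10101
Cycle of length 4 starting at step 1 -> no fixed point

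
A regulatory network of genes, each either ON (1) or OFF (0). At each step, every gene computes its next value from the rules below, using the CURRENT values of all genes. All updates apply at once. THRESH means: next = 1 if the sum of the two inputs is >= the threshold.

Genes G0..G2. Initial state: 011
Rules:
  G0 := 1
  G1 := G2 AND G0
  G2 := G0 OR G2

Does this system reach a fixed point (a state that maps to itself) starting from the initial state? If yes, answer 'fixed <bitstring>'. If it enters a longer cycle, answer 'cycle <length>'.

Answer: fixed 111

Derivation:
Step 0: 011
Step 1: G0=1(const) G1=G2&G0=1&0=0 G2=G0|G2=0|1=1 -> 101
Step 2: G0=1(const) G1=G2&G0=1&1=1 G2=G0|G2=1|1=1 -> 111
Step 3: G0=1(const) G1=G2&G0=1&1=1 G2=G0|G2=1|1=1 -> 111
Fixed point reached at step 2: 111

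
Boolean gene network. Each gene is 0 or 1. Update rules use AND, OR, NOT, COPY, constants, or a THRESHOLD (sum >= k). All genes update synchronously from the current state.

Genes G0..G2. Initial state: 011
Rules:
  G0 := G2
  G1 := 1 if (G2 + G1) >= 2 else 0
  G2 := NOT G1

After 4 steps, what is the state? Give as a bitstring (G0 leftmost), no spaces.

Step 1: G0=G2=1 G1=(1+1>=2)=1 G2=NOT G1=NOT 1=0 -> 110
Step 2: G0=G2=0 G1=(0+1>=2)=0 G2=NOT G1=NOT 1=0 -> 000
Step 3: G0=G2=0 G1=(0+0>=2)=0 G2=NOT G1=NOT 0=1 -> 001
Step 4: G0=G2=1 G1=(1+0>=2)=0 G2=NOT G1=NOT 0=1 -> 101

101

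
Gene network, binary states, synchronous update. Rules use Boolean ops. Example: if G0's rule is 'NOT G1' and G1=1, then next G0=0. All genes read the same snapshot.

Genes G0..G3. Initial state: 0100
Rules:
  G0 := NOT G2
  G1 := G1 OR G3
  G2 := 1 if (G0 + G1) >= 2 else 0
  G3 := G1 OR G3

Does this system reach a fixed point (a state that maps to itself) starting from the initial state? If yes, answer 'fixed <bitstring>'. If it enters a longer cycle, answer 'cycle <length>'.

Answer: cycle 4

Derivation:
Step 0: 0100
Step 1: G0=NOT G2=NOT 0=1 G1=G1|G3=1|0=1 G2=(0+1>=2)=0 G3=G1|G3=1|0=1 -> 1101
Step 2: G0=NOT G2=NOT 0=1 G1=G1|G3=1|1=1 G2=(1+1>=2)=1 G3=G1|G3=1|1=1 -> 1111
Step 3: G0=NOT G2=NOT 1=0 G1=G1|G3=1|1=1 G2=(1+1>=2)=1 G3=G1|G3=1|1=1 -> 0111
Step 4: G0=NOT G2=NOT 1=0 G1=G1|G3=1|1=1 G2=(0+1>=2)=0 G3=G1|G3=1|1=1 -> 0101
Step 5: G0=NOT G2=NOT 0=1 G1=G1|G3=1|1=1 G2=(0+1>=2)=0 G3=G1|G3=1|1=1 -> 1101
Cycle of length 4 starting at step 1 -> no fixed point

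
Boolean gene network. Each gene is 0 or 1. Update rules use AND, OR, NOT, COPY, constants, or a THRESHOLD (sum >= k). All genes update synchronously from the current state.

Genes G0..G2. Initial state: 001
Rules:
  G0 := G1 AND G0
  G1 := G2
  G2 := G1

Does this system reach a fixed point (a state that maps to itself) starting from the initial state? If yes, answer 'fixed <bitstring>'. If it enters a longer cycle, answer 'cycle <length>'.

Step 0: 001
Step 1: G0=G1&G0=0&0=0 G1=G2=1 G2=G1=0 -> 010
Step 2: G0=G1&G0=1&0=0 G1=G2=0 G2=G1=1 -> 001
Cycle of length 2 starting at step 0 -> no fixed point

Answer: cycle 2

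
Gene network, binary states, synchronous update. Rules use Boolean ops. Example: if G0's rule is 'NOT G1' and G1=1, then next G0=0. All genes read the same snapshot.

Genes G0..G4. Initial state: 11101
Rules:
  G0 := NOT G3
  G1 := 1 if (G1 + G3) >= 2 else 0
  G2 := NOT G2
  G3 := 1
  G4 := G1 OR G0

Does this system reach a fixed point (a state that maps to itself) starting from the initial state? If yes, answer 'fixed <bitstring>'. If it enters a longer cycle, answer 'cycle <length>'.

Step 0: 11101
Step 1: G0=NOT G3=NOT 0=1 G1=(1+0>=2)=0 G2=NOT G2=NOT 1=0 G3=1(const) G4=G1|G0=1|1=1 -> 10011
Step 2: G0=NOT G3=NOT 1=0 G1=(0+1>=2)=0 G2=NOT G2=NOT 0=1 G3=1(const) G4=G1|G0=0|1=1 -> 00111
Step 3: G0=NOT G3=NOT 1=0 G1=(0+1>=2)=0 G2=NOT G2=NOT 1=0 G3=1(const) G4=G1|G0=0|0=0 -> 00010
Step 4: G0=NOT G3=NOT 1=0 G1=(0+1>=2)=0 G2=NOT G2=NOT 0=1 G3=1(const) G4=G1|G0=0|0=0 -> 00110
Step 5: G0=NOT G3=NOT 1=0 G1=(0+1>=2)=0 G2=NOT G2=NOT 1=0 G3=1(const) G4=G1|G0=0|0=0 -> 00010
Cycle of length 2 starting at step 3 -> no fixed point

Answer: cycle 2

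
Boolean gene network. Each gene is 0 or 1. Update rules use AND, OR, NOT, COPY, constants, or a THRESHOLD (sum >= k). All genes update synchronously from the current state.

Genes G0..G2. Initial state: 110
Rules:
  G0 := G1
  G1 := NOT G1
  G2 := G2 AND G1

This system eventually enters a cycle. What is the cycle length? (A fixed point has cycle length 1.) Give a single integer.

Answer: 2

Derivation:
Step 0: 110
Step 1: G0=G1=1 G1=NOT G1=NOT 1=0 G2=G2&G1=0&1=0 -> 100
Step 2: G0=G1=0 G1=NOT G1=NOT 0=1 G2=G2&G1=0&0=0 -> 010
Step 3: G0=G1=1 G1=NOT G1=NOT 1=0 G2=G2&G1=0&1=0 -> 100
State from step 3 equals state from step 1 -> cycle length 2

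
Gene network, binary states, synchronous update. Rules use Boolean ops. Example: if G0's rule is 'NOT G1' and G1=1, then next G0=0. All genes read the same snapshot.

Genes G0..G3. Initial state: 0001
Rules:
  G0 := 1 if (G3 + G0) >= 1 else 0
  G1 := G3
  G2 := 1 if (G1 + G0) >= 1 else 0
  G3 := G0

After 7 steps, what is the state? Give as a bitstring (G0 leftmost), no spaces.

Step 1: G0=(1+0>=1)=1 G1=G3=1 G2=(0+0>=1)=0 G3=G0=0 -> 1100
Step 2: G0=(0+1>=1)=1 G1=G3=0 G2=(1+1>=1)=1 G3=G0=1 -> 1011
Step 3: G0=(1+1>=1)=1 G1=G3=1 G2=(0+1>=1)=1 G3=G0=1 -> 1111
Step 4: G0=(1+1>=1)=1 G1=G3=1 G2=(1+1>=1)=1 G3=G0=1 -> 1111
Step 5: G0=(1+1>=1)=1 G1=G3=1 G2=(1+1>=1)=1 G3=G0=1 -> 1111
Step 6: G0=(1+1>=1)=1 G1=G3=1 G2=(1+1>=1)=1 G3=G0=1 -> 1111
Step 7: G0=(1+1>=1)=1 G1=G3=1 G2=(1+1>=1)=1 G3=G0=1 -> 1111

1111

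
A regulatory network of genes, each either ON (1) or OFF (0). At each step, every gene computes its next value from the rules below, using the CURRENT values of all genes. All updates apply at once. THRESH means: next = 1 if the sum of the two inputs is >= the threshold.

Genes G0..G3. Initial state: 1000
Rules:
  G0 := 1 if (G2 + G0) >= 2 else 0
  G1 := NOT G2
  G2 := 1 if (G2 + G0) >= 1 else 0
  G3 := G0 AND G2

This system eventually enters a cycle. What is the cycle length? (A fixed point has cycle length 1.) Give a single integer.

Answer: 1

Derivation:
Step 0: 1000
Step 1: G0=(0+1>=2)=0 G1=NOT G2=NOT 0=1 G2=(0+1>=1)=1 G3=G0&G2=1&0=0 -> 0110
Step 2: G0=(1+0>=2)=0 G1=NOT G2=NOT 1=0 G2=(1+0>=1)=1 G3=G0&G2=0&1=0 -> 0010
Step 3: G0=(1+0>=2)=0 G1=NOT G2=NOT 1=0 G2=(1+0>=1)=1 G3=G0&G2=0&1=0 -> 0010
State from step 3 equals state from step 2 -> cycle length 1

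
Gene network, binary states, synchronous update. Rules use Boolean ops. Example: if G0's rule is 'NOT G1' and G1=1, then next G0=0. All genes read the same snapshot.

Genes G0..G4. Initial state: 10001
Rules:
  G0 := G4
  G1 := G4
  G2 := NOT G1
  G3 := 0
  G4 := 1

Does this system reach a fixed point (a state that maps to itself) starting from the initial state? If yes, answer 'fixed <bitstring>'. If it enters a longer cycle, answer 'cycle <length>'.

Answer: fixed 11001

Derivation:
Step 0: 10001
Step 1: G0=G4=1 G1=G4=1 G2=NOT G1=NOT 0=1 G3=0(const) G4=1(const) -> 11101
Step 2: G0=G4=1 G1=G4=1 G2=NOT G1=NOT 1=0 G3=0(const) G4=1(const) -> 11001
Step 3: G0=G4=1 G1=G4=1 G2=NOT G1=NOT 1=0 G3=0(const) G4=1(const) -> 11001
Fixed point reached at step 2: 11001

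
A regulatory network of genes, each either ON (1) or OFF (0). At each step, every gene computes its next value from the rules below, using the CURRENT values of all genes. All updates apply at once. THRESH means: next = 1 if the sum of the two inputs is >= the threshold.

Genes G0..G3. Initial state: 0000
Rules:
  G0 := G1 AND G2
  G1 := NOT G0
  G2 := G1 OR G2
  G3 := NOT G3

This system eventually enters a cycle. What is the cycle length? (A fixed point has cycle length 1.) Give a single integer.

Step 0: 0000
Step 1: G0=G1&G2=0&0=0 G1=NOT G0=NOT 0=1 G2=G1|G2=0|0=0 G3=NOT G3=NOT 0=1 -> 0101
Step 2: G0=G1&G2=1&0=0 G1=NOT G0=NOT 0=1 G2=G1|G2=1|0=1 G3=NOT G3=NOT 1=0 -> 0110
Step 3: G0=G1&G2=1&1=1 G1=NOT G0=NOT 0=1 G2=G1|G2=1|1=1 G3=NOT G3=NOT 0=1 -> 1111
Step 4: G0=G1&G2=1&1=1 G1=NOT G0=NOT 1=0 G2=G1|G2=1|1=1 G3=NOT G3=NOT 1=0 -> 1010
Step 5: G0=G1&G2=0&1=0 G1=NOT G0=NOT 1=0 G2=G1|G2=0|1=1 G3=NOT G3=NOT 0=1 -> 0011
Step 6: G0=G1&G2=0&1=0 G1=NOT G0=NOT 0=1 G2=G1|G2=0|1=1 G3=NOT G3=NOT 1=0 -> 0110
State from step 6 equals state from step 2 -> cycle length 4

Answer: 4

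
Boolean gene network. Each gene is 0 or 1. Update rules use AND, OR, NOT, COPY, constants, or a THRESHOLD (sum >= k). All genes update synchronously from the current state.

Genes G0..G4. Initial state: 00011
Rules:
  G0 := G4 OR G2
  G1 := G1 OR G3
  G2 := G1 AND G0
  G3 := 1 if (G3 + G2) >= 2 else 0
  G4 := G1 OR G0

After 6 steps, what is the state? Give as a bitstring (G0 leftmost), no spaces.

Step 1: G0=G4|G2=1|0=1 G1=G1|G3=0|1=1 G2=G1&G0=0&0=0 G3=(1+0>=2)=0 G4=G1|G0=0|0=0 -> 11000
Step 2: G0=G4|G2=0|0=0 G1=G1|G3=1|0=1 G2=G1&G0=1&1=1 G3=(0+0>=2)=0 G4=G1|G0=1|1=1 -> 01101
Step 3: G0=G4|G2=1|1=1 G1=G1|G3=1|0=1 G2=G1&G0=1&0=0 G3=(0+1>=2)=0 G4=G1|G0=1|0=1 -> 11001
Step 4: G0=G4|G2=1|0=1 G1=G1|G3=1|0=1 G2=G1&G0=1&1=1 G3=(0+0>=2)=0 G4=G1|G0=1|1=1 -> 11101
Step 5: G0=G4|G2=1|1=1 G1=G1|G3=1|0=1 G2=G1&G0=1&1=1 G3=(0+1>=2)=0 G4=G1|G0=1|1=1 -> 11101
Step 6: G0=G4|G2=1|1=1 G1=G1|G3=1|0=1 G2=G1&G0=1&1=1 G3=(0+1>=2)=0 G4=G1|G0=1|1=1 -> 11101

11101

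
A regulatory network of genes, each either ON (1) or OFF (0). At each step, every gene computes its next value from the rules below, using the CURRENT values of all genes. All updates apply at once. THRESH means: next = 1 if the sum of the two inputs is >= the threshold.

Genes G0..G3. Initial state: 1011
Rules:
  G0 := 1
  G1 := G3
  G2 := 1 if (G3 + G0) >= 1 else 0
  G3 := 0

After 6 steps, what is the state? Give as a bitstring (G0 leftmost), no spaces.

Step 1: G0=1(const) G1=G3=1 G2=(1+1>=1)=1 G3=0(const) -> 1110
Step 2: G0=1(const) G1=G3=0 G2=(0+1>=1)=1 G3=0(const) -> 1010
Step 3: G0=1(const) G1=G3=0 G2=(0+1>=1)=1 G3=0(const) -> 1010
Step 4: G0=1(const) G1=G3=0 G2=(0+1>=1)=1 G3=0(const) -> 1010
Step 5: G0=1(const) G1=G3=0 G2=(0+1>=1)=1 G3=0(const) -> 1010
Step 6: G0=1(const) G1=G3=0 G2=(0+1>=1)=1 G3=0(const) -> 1010

1010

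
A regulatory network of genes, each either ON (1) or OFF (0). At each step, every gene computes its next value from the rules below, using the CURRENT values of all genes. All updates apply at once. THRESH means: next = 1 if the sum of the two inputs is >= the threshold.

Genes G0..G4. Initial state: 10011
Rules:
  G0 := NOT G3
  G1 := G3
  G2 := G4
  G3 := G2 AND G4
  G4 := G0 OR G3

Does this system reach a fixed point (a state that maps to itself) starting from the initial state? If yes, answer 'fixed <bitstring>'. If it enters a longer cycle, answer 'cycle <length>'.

Step 0: 10011
Step 1: G0=NOT G3=NOT 1=0 G1=G3=1 G2=G4=1 G3=G2&G4=0&1=0 G4=G0|G3=1|1=1 -> 01101
Step 2: G0=NOT G3=NOT 0=1 G1=G3=0 G2=G4=1 G3=G2&G4=1&1=1 G4=G0|G3=0|0=0 -> 10110
Step 3: G0=NOT G3=NOT 1=0 G1=G3=1 G2=G4=0 G3=G2&G4=1&0=0 G4=G0|G3=1|1=1 -> 01001
Step 4: G0=NOT G3=NOT 0=1 G1=G3=0 G2=G4=1 G3=G2&G4=0&1=0 G4=G0|G3=0|0=0 -> 10100
Step 5: G0=NOT G3=NOT 0=1 G1=G3=0 G2=G4=0 G3=G2&G4=1&0=0 G4=G0|G3=1|0=1 -> 10001
Step 6: G0=NOT G3=NOT 0=1 G1=G3=0 G2=G4=1 G3=G2&G4=0&1=0 G4=G0|G3=1|0=1 -> 10101
Step 7: G0=NOT G3=NOT 0=1 G1=G3=0 G2=G4=1 G3=G2&G4=1&1=1 G4=G0|G3=1|0=1 -> 10111
Step 8: G0=NOT G3=NOT 1=0 G1=G3=1 G2=G4=1 G3=G2&G4=1&1=1 G4=G0|G3=1|1=1 -> 01111
Step 9: G0=NOT G3=NOT 1=0 G1=G3=1 G2=G4=1 G3=G2&G4=1&1=1 G4=G0|G3=0|1=1 -> 01111
Fixed point reached at step 8: 01111

Answer: fixed 01111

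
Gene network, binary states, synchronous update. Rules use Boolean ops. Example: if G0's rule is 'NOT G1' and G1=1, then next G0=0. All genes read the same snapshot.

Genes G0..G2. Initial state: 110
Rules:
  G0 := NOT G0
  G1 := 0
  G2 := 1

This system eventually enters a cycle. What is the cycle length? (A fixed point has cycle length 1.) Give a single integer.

Answer: 2

Derivation:
Step 0: 110
Step 1: G0=NOT G0=NOT 1=0 G1=0(const) G2=1(const) -> 001
Step 2: G0=NOT G0=NOT 0=1 G1=0(const) G2=1(const) -> 101
Step 3: G0=NOT G0=NOT 1=0 G1=0(const) G2=1(const) -> 001
State from step 3 equals state from step 1 -> cycle length 2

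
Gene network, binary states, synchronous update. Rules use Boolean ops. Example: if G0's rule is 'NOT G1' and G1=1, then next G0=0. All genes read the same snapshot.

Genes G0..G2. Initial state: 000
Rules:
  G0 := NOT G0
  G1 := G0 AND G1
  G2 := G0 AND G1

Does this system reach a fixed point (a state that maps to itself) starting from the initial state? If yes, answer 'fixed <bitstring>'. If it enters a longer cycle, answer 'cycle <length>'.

Step 0: 000
Step 1: G0=NOT G0=NOT 0=1 G1=G0&G1=0&0=0 G2=G0&G1=0&0=0 -> 100
Step 2: G0=NOT G0=NOT 1=0 G1=G0&G1=1&0=0 G2=G0&G1=1&0=0 -> 000
Cycle of length 2 starting at step 0 -> no fixed point

Answer: cycle 2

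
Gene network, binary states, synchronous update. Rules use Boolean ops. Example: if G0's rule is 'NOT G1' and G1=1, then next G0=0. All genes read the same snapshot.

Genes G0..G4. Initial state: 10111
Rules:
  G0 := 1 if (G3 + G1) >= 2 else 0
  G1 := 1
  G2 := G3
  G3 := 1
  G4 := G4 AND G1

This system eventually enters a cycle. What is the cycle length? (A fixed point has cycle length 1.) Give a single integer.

Step 0: 10111
Step 1: G0=(1+0>=2)=0 G1=1(const) G2=G3=1 G3=1(const) G4=G4&G1=1&0=0 -> 01110
Step 2: G0=(1+1>=2)=1 G1=1(const) G2=G3=1 G3=1(const) G4=G4&G1=0&1=0 -> 11110
Step 3: G0=(1+1>=2)=1 G1=1(const) G2=G3=1 G3=1(const) G4=G4&G1=0&1=0 -> 11110
State from step 3 equals state from step 2 -> cycle length 1

Answer: 1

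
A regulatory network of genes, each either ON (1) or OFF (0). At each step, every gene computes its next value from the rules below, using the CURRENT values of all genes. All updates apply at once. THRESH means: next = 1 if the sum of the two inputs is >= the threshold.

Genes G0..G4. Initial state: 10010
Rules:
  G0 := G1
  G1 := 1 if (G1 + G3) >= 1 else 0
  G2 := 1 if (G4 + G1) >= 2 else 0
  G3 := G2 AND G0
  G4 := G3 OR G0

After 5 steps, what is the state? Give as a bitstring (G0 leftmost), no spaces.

Step 1: G0=G1=0 G1=(0+1>=1)=1 G2=(0+0>=2)=0 G3=G2&G0=0&1=0 G4=G3|G0=1|1=1 -> 01001
Step 2: G0=G1=1 G1=(1+0>=1)=1 G2=(1+1>=2)=1 G3=G2&G0=0&0=0 G4=G3|G0=0|0=0 -> 11100
Step 3: G0=G1=1 G1=(1+0>=1)=1 G2=(0+1>=2)=0 G3=G2&G0=1&1=1 G4=G3|G0=0|1=1 -> 11011
Step 4: G0=G1=1 G1=(1+1>=1)=1 G2=(1+1>=2)=1 G3=G2&G0=0&1=0 G4=G3|G0=1|1=1 -> 11101
Step 5: G0=G1=1 G1=(1+0>=1)=1 G2=(1+1>=2)=1 G3=G2&G0=1&1=1 G4=G3|G0=0|1=1 -> 11111

11111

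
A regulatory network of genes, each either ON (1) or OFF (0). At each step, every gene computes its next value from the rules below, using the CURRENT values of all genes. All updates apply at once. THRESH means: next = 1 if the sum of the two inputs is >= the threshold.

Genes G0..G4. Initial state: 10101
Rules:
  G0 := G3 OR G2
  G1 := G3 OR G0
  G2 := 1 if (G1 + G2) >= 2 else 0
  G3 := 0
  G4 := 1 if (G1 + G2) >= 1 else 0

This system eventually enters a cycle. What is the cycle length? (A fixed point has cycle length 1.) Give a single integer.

Step 0: 10101
Step 1: G0=G3|G2=0|1=1 G1=G3|G0=0|1=1 G2=(0+1>=2)=0 G3=0(const) G4=(0+1>=1)=1 -> 11001
Step 2: G0=G3|G2=0|0=0 G1=G3|G0=0|1=1 G2=(1+0>=2)=0 G3=0(const) G4=(1+0>=1)=1 -> 01001
Step 3: G0=G3|G2=0|0=0 G1=G3|G0=0|0=0 G2=(1+0>=2)=0 G3=0(const) G4=(1+0>=1)=1 -> 00001
Step 4: G0=G3|G2=0|0=0 G1=G3|G0=0|0=0 G2=(0+0>=2)=0 G3=0(const) G4=(0+0>=1)=0 -> 00000
Step 5: G0=G3|G2=0|0=0 G1=G3|G0=0|0=0 G2=(0+0>=2)=0 G3=0(const) G4=(0+0>=1)=0 -> 00000
State from step 5 equals state from step 4 -> cycle length 1

Answer: 1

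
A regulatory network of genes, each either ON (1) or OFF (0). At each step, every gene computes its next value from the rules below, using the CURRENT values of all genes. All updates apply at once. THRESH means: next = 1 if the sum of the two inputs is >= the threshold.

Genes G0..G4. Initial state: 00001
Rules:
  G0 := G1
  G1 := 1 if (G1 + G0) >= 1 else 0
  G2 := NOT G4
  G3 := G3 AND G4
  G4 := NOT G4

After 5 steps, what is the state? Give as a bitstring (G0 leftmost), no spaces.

Step 1: G0=G1=0 G1=(0+0>=1)=0 G2=NOT G4=NOT 1=0 G3=G3&G4=0&1=0 G4=NOT G4=NOT 1=0 -> 00000
Step 2: G0=G1=0 G1=(0+0>=1)=0 G2=NOT G4=NOT 0=1 G3=G3&G4=0&0=0 G4=NOT G4=NOT 0=1 -> 00101
Step 3: G0=G1=0 G1=(0+0>=1)=0 G2=NOT G4=NOT 1=0 G3=G3&G4=0&1=0 G4=NOT G4=NOT 1=0 -> 00000
Step 4: G0=G1=0 G1=(0+0>=1)=0 G2=NOT G4=NOT 0=1 G3=G3&G4=0&0=0 G4=NOT G4=NOT 0=1 -> 00101
Step 5: G0=G1=0 G1=(0+0>=1)=0 G2=NOT G4=NOT 1=0 G3=G3&G4=0&1=0 G4=NOT G4=NOT 1=0 -> 00000

00000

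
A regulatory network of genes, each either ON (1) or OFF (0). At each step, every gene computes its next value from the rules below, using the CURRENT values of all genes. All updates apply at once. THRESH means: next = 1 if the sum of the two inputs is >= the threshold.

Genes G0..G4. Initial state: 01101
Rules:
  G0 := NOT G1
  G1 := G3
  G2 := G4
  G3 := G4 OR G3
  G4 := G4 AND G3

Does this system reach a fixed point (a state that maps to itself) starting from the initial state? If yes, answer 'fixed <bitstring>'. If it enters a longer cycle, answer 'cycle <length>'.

Step 0: 01101
Step 1: G0=NOT G1=NOT 1=0 G1=G3=0 G2=G4=1 G3=G4|G3=1|0=1 G4=G4&G3=1&0=0 -> 00110
Step 2: G0=NOT G1=NOT 0=1 G1=G3=1 G2=G4=0 G3=G4|G3=0|1=1 G4=G4&G3=0&1=0 -> 11010
Step 3: G0=NOT G1=NOT 1=0 G1=G3=1 G2=G4=0 G3=G4|G3=0|1=1 G4=G4&G3=0&1=0 -> 01010
Step 4: G0=NOT G1=NOT 1=0 G1=G3=1 G2=G4=0 G3=G4|G3=0|1=1 G4=G4&G3=0&1=0 -> 01010
Fixed point reached at step 3: 01010

Answer: fixed 01010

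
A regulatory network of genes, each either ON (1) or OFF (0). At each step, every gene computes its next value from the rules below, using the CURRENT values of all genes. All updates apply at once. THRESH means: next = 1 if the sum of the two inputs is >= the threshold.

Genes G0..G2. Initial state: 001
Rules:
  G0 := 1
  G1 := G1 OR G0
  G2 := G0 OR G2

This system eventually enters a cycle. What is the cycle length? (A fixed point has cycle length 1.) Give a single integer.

Answer: 1

Derivation:
Step 0: 001
Step 1: G0=1(const) G1=G1|G0=0|0=0 G2=G0|G2=0|1=1 -> 101
Step 2: G0=1(const) G1=G1|G0=0|1=1 G2=G0|G2=1|1=1 -> 111
Step 3: G0=1(const) G1=G1|G0=1|1=1 G2=G0|G2=1|1=1 -> 111
State from step 3 equals state from step 2 -> cycle length 1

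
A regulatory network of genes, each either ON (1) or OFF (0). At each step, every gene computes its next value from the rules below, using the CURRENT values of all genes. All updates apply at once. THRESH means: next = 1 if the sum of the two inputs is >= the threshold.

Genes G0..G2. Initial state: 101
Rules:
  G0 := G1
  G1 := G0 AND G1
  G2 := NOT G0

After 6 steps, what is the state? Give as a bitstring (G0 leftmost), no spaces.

Step 1: G0=G1=0 G1=G0&G1=1&0=0 G2=NOT G0=NOT 1=0 -> 000
Step 2: G0=G1=0 G1=G0&G1=0&0=0 G2=NOT G0=NOT 0=1 -> 001
Step 3: G0=G1=0 G1=G0&G1=0&0=0 G2=NOT G0=NOT 0=1 -> 001
Step 4: G0=G1=0 G1=G0&G1=0&0=0 G2=NOT G0=NOT 0=1 -> 001
Step 5: G0=G1=0 G1=G0&G1=0&0=0 G2=NOT G0=NOT 0=1 -> 001
Step 6: G0=G1=0 G1=G0&G1=0&0=0 G2=NOT G0=NOT 0=1 -> 001

001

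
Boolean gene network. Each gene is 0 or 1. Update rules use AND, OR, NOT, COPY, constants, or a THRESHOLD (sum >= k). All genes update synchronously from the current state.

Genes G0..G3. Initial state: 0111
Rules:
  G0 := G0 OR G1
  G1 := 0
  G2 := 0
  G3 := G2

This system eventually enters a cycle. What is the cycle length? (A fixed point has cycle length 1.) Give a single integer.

Step 0: 0111
Step 1: G0=G0|G1=0|1=1 G1=0(const) G2=0(const) G3=G2=1 -> 1001
Step 2: G0=G0|G1=1|0=1 G1=0(const) G2=0(const) G3=G2=0 -> 1000
Step 3: G0=G0|G1=1|0=1 G1=0(const) G2=0(const) G3=G2=0 -> 1000
State from step 3 equals state from step 2 -> cycle length 1

Answer: 1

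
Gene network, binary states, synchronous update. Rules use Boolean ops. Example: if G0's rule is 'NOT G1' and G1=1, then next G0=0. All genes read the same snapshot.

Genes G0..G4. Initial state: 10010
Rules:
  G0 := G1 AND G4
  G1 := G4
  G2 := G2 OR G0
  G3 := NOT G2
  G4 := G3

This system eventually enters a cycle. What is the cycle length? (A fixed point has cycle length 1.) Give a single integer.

Answer: 1

Derivation:
Step 0: 10010
Step 1: G0=G1&G4=0&0=0 G1=G4=0 G2=G2|G0=0|1=1 G3=NOT G2=NOT 0=1 G4=G3=1 -> 00111
Step 2: G0=G1&G4=0&1=0 G1=G4=1 G2=G2|G0=1|0=1 G3=NOT G2=NOT 1=0 G4=G3=1 -> 01101
Step 3: G0=G1&G4=1&1=1 G1=G4=1 G2=G2|G0=1|0=1 G3=NOT G2=NOT 1=0 G4=G3=0 -> 11100
Step 4: G0=G1&G4=1&0=0 G1=G4=0 G2=G2|G0=1|1=1 G3=NOT G2=NOT 1=0 G4=G3=0 -> 00100
Step 5: G0=G1&G4=0&0=0 G1=G4=0 G2=G2|G0=1|0=1 G3=NOT G2=NOT 1=0 G4=G3=0 -> 00100
State from step 5 equals state from step 4 -> cycle length 1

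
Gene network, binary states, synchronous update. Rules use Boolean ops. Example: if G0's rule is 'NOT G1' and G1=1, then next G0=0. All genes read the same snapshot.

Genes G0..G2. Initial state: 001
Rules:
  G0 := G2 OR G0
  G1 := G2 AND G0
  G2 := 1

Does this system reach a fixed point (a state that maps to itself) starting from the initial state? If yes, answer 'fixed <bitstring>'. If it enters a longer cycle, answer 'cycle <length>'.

Step 0: 001
Step 1: G0=G2|G0=1|0=1 G1=G2&G0=1&0=0 G2=1(const) -> 101
Step 2: G0=G2|G0=1|1=1 G1=G2&G0=1&1=1 G2=1(const) -> 111
Step 3: G0=G2|G0=1|1=1 G1=G2&G0=1&1=1 G2=1(const) -> 111
Fixed point reached at step 2: 111

Answer: fixed 111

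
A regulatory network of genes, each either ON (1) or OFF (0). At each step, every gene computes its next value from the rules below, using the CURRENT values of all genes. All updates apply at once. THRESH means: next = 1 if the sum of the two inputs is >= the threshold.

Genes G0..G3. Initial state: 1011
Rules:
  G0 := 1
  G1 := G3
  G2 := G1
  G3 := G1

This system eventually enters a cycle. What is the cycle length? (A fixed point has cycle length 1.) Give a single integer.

Step 0: 1011
Step 1: G0=1(const) G1=G3=1 G2=G1=0 G3=G1=0 -> 1100
Step 2: G0=1(const) G1=G3=0 G2=G1=1 G3=G1=1 -> 1011
State from step 2 equals state from step 0 -> cycle length 2

Answer: 2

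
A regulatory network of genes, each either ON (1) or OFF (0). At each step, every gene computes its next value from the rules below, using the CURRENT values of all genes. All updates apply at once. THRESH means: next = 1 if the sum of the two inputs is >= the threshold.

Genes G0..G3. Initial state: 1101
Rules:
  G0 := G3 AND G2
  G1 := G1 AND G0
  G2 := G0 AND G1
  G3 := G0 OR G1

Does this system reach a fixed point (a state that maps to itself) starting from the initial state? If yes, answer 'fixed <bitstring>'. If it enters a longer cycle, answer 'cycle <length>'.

Step 0: 1101
Step 1: G0=G3&G2=1&0=0 G1=G1&G0=1&1=1 G2=G0&G1=1&1=1 G3=G0|G1=1|1=1 -> 0111
Step 2: G0=G3&G2=1&1=1 G1=G1&G0=1&0=0 G2=G0&G1=0&1=0 G3=G0|G1=0|1=1 -> 1001
Step 3: G0=G3&G2=1&0=0 G1=G1&G0=0&1=0 G2=G0&G1=1&0=0 G3=G0|G1=1|0=1 -> 0001
Step 4: G0=G3&G2=1&0=0 G1=G1&G0=0&0=0 G2=G0&G1=0&0=0 G3=G0|G1=0|0=0 -> 0000
Step 5: G0=G3&G2=0&0=0 G1=G1&G0=0&0=0 G2=G0&G1=0&0=0 G3=G0|G1=0|0=0 -> 0000
Fixed point reached at step 4: 0000

Answer: fixed 0000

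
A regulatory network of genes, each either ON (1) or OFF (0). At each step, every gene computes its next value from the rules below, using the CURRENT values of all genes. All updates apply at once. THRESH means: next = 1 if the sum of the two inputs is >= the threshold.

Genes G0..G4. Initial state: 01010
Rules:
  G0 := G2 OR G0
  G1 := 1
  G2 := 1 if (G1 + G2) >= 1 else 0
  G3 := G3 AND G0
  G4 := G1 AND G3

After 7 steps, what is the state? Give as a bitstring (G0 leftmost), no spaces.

Step 1: G0=G2|G0=0|0=0 G1=1(const) G2=(1+0>=1)=1 G3=G3&G0=1&0=0 G4=G1&G3=1&1=1 -> 01101
Step 2: G0=G2|G0=1|0=1 G1=1(const) G2=(1+1>=1)=1 G3=G3&G0=0&0=0 G4=G1&G3=1&0=0 -> 11100
Step 3: G0=G2|G0=1|1=1 G1=1(const) G2=(1+1>=1)=1 G3=G3&G0=0&1=0 G4=G1&G3=1&0=0 -> 11100
Step 4: G0=G2|G0=1|1=1 G1=1(const) G2=(1+1>=1)=1 G3=G3&G0=0&1=0 G4=G1&G3=1&0=0 -> 11100
Step 5: G0=G2|G0=1|1=1 G1=1(const) G2=(1+1>=1)=1 G3=G3&G0=0&1=0 G4=G1&G3=1&0=0 -> 11100
Step 6: G0=G2|G0=1|1=1 G1=1(const) G2=(1+1>=1)=1 G3=G3&G0=0&1=0 G4=G1&G3=1&0=0 -> 11100
Step 7: G0=G2|G0=1|1=1 G1=1(const) G2=(1+1>=1)=1 G3=G3&G0=0&1=0 G4=G1&G3=1&0=0 -> 11100

11100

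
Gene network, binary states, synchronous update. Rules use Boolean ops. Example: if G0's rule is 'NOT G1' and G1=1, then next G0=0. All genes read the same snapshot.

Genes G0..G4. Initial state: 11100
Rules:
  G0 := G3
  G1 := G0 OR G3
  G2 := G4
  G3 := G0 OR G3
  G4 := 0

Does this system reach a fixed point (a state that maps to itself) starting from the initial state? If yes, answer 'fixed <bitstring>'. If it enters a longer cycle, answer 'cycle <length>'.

Answer: fixed 11010

Derivation:
Step 0: 11100
Step 1: G0=G3=0 G1=G0|G3=1|0=1 G2=G4=0 G3=G0|G3=1|0=1 G4=0(const) -> 01010
Step 2: G0=G3=1 G1=G0|G3=0|1=1 G2=G4=0 G3=G0|G3=0|1=1 G4=0(const) -> 11010
Step 3: G0=G3=1 G1=G0|G3=1|1=1 G2=G4=0 G3=G0|G3=1|1=1 G4=0(const) -> 11010
Fixed point reached at step 2: 11010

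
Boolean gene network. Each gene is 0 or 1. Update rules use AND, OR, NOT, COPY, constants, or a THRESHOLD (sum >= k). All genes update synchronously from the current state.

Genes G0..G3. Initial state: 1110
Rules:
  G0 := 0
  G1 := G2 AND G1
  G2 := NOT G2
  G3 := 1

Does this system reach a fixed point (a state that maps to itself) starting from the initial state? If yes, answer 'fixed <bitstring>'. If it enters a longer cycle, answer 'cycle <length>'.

Answer: cycle 2

Derivation:
Step 0: 1110
Step 1: G0=0(const) G1=G2&G1=1&1=1 G2=NOT G2=NOT 1=0 G3=1(const) -> 0101
Step 2: G0=0(const) G1=G2&G1=0&1=0 G2=NOT G2=NOT 0=1 G3=1(const) -> 0011
Step 3: G0=0(const) G1=G2&G1=1&0=0 G2=NOT G2=NOT 1=0 G3=1(const) -> 0001
Step 4: G0=0(const) G1=G2&G1=0&0=0 G2=NOT G2=NOT 0=1 G3=1(const) -> 0011
Cycle of length 2 starting at step 2 -> no fixed point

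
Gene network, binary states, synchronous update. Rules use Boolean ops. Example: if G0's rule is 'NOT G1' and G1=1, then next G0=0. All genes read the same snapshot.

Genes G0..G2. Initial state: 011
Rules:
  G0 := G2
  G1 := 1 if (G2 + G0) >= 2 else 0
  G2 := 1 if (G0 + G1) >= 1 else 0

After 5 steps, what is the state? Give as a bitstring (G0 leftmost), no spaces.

Step 1: G0=G2=1 G1=(1+0>=2)=0 G2=(0+1>=1)=1 -> 101
Step 2: G0=G2=1 G1=(1+1>=2)=1 G2=(1+0>=1)=1 -> 111
Step 3: G0=G2=1 G1=(1+1>=2)=1 G2=(1+1>=1)=1 -> 111
Step 4: G0=G2=1 G1=(1+1>=2)=1 G2=(1+1>=1)=1 -> 111
Step 5: G0=G2=1 G1=(1+1>=2)=1 G2=(1+1>=1)=1 -> 111

111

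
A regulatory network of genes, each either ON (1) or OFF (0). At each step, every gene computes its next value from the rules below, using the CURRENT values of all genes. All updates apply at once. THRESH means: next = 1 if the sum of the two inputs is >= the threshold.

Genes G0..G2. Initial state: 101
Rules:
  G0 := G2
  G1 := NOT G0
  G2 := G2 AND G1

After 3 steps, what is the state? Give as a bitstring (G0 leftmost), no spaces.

Step 1: G0=G2=1 G1=NOT G0=NOT 1=0 G2=G2&G1=1&0=0 -> 100
Step 2: G0=G2=0 G1=NOT G0=NOT 1=0 G2=G2&G1=0&0=0 -> 000
Step 3: G0=G2=0 G1=NOT G0=NOT 0=1 G2=G2&G1=0&0=0 -> 010

010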